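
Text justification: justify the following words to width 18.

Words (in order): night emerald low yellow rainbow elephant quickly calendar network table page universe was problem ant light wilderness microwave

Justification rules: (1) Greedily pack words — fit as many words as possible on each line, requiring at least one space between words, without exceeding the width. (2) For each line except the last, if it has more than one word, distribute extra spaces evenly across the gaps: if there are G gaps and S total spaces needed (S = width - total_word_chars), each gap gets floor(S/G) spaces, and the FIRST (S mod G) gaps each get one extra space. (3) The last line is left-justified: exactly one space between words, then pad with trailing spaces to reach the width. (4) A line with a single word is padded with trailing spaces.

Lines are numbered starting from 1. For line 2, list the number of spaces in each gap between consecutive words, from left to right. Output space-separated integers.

Answer: 5

Derivation:
Line 1: ['night', 'emerald', 'low'] (min_width=17, slack=1)
Line 2: ['yellow', 'rainbow'] (min_width=14, slack=4)
Line 3: ['elephant', 'quickly'] (min_width=16, slack=2)
Line 4: ['calendar', 'network'] (min_width=16, slack=2)
Line 5: ['table', 'page'] (min_width=10, slack=8)
Line 6: ['universe', 'was'] (min_width=12, slack=6)
Line 7: ['problem', 'ant', 'light'] (min_width=17, slack=1)
Line 8: ['wilderness'] (min_width=10, slack=8)
Line 9: ['microwave'] (min_width=9, slack=9)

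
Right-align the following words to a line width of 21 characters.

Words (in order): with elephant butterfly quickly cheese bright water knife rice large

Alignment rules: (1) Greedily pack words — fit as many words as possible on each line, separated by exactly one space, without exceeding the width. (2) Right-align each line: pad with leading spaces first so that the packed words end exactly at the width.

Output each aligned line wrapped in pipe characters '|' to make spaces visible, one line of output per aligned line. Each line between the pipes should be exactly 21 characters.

Answer: |        with elephant|
|    butterfly quickly|
|  cheese bright water|
|     knife rice large|

Derivation:
Line 1: ['with', 'elephant'] (min_width=13, slack=8)
Line 2: ['butterfly', 'quickly'] (min_width=17, slack=4)
Line 3: ['cheese', 'bright', 'water'] (min_width=19, slack=2)
Line 4: ['knife', 'rice', 'large'] (min_width=16, slack=5)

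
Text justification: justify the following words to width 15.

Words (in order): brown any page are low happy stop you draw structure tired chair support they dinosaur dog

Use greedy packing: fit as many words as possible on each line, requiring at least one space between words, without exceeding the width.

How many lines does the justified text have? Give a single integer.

Answer: 7

Derivation:
Line 1: ['brown', 'any', 'page'] (min_width=14, slack=1)
Line 2: ['are', 'low', 'happy'] (min_width=13, slack=2)
Line 3: ['stop', 'you', 'draw'] (min_width=13, slack=2)
Line 4: ['structure', 'tired'] (min_width=15, slack=0)
Line 5: ['chair', 'support'] (min_width=13, slack=2)
Line 6: ['they', 'dinosaur'] (min_width=13, slack=2)
Line 7: ['dog'] (min_width=3, slack=12)
Total lines: 7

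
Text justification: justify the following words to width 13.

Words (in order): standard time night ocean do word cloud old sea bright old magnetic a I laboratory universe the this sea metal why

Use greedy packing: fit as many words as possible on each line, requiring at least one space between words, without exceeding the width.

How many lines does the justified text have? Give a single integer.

Answer: 10

Derivation:
Line 1: ['standard', 'time'] (min_width=13, slack=0)
Line 2: ['night', 'ocean'] (min_width=11, slack=2)
Line 3: ['do', 'word', 'cloud'] (min_width=13, slack=0)
Line 4: ['old', 'sea'] (min_width=7, slack=6)
Line 5: ['bright', 'old'] (min_width=10, slack=3)
Line 6: ['magnetic', 'a', 'I'] (min_width=12, slack=1)
Line 7: ['laboratory'] (min_width=10, slack=3)
Line 8: ['universe', 'the'] (min_width=12, slack=1)
Line 9: ['this', 'sea'] (min_width=8, slack=5)
Line 10: ['metal', 'why'] (min_width=9, slack=4)
Total lines: 10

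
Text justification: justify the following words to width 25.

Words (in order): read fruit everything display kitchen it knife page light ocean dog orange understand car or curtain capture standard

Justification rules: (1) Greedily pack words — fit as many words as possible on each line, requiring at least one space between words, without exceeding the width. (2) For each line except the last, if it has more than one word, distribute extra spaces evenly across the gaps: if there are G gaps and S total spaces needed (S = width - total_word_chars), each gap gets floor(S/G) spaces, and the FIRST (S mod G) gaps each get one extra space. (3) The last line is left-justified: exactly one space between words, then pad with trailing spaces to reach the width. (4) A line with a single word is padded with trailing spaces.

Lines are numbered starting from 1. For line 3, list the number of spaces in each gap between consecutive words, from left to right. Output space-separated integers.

Answer: 3 3 2

Derivation:
Line 1: ['read', 'fruit', 'everything'] (min_width=21, slack=4)
Line 2: ['display', 'kitchen', 'it', 'knife'] (min_width=24, slack=1)
Line 3: ['page', 'light', 'ocean', 'dog'] (min_width=20, slack=5)
Line 4: ['orange', 'understand', 'car', 'or'] (min_width=24, slack=1)
Line 5: ['curtain', 'capture', 'standard'] (min_width=24, slack=1)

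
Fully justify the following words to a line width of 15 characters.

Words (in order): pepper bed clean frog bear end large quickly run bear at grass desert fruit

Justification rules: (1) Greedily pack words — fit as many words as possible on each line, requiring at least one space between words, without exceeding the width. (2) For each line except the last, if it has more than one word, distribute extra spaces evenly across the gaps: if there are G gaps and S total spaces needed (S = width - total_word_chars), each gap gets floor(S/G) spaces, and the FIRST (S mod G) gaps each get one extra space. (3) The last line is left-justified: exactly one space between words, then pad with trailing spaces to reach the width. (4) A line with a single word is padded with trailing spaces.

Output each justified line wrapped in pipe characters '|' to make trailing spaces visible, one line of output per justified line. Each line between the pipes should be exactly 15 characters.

Answer: |pepper      bed|
|clean frog bear|
|end       large|
|quickly     run|
|bear  at  grass|
|desert fruit   |

Derivation:
Line 1: ['pepper', 'bed'] (min_width=10, slack=5)
Line 2: ['clean', 'frog', 'bear'] (min_width=15, slack=0)
Line 3: ['end', 'large'] (min_width=9, slack=6)
Line 4: ['quickly', 'run'] (min_width=11, slack=4)
Line 5: ['bear', 'at', 'grass'] (min_width=13, slack=2)
Line 6: ['desert', 'fruit'] (min_width=12, slack=3)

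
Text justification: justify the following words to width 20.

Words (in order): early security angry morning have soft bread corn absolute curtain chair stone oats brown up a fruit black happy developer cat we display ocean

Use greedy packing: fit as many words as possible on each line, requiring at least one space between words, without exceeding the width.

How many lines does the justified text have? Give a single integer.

Answer: 8

Derivation:
Line 1: ['early', 'security', 'angry'] (min_width=20, slack=0)
Line 2: ['morning', 'have', 'soft'] (min_width=17, slack=3)
Line 3: ['bread', 'corn', 'absolute'] (min_width=19, slack=1)
Line 4: ['curtain', 'chair', 'stone'] (min_width=19, slack=1)
Line 5: ['oats', 'brown', 'up', 'a'] (min_width=15, slack=5)
Line 6: ['fruit', 'black', 'happy'] (min_width=17, slack=3)
Line 7: ['developer', 'cat', 'we'] (min_width=16, slack=4)
Line 8: ['display', 'ocean'] (min_width=13, slack=7)
Total lines: 8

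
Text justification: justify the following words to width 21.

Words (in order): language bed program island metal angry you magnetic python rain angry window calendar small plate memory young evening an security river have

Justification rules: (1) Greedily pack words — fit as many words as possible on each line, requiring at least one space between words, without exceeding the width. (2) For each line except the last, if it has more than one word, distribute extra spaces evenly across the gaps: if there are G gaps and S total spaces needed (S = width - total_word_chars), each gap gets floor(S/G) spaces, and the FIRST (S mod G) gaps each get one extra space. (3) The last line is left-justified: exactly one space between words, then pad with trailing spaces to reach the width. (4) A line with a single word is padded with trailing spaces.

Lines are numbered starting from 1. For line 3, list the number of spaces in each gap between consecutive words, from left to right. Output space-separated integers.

Answer: 2 2

Derivation:
Line 1: ['language', 'bed', 'program'] (min_width=20, slack=1)
Line 2: ['island', 'metal', 'angry'] (min_width=18, slack=3)
Line 3: ['you', 'magnetic', 'python'] (min_width=19, slack=2)
Line 4: ['rain', 'angry', 'window'] (min_width=17, slack=4)
Line 5: ['calendar', 'small', 'plate'] (min_width=20, slack=1)
Line 6: ['memory', 'young', 'evening'] (min_width=20, slack=1)
Line 7: ['an', 'security', 'river'] (min_width=17, slack=4)
Line 8: ['have'] (min_width=4, slack=17)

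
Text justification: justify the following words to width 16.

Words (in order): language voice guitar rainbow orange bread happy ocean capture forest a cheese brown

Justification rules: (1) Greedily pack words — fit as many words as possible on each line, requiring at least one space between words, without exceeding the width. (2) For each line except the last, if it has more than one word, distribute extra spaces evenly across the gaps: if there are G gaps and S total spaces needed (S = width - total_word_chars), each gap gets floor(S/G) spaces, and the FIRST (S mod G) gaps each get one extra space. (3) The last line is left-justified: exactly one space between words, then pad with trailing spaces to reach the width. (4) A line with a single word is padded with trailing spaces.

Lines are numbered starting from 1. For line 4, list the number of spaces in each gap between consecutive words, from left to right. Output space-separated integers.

Line 1: ['language', 'voice'] (min_width=14, slack=2)
Line 2: ['guitar', 'rainbow'] (min_width=14, slack=2)
Line 3: ['orange', 'bread'] (min_width=12, slack=4)
Line 4: ['happy', 'ocean'] (min_width=11, slack=5)
Line 5: ['capture', 'forest', 'a'] (min_width=16, slack=0)
Line 6: ['cheese', 'brown'] (min_width=12, slack=4)

Answer: 6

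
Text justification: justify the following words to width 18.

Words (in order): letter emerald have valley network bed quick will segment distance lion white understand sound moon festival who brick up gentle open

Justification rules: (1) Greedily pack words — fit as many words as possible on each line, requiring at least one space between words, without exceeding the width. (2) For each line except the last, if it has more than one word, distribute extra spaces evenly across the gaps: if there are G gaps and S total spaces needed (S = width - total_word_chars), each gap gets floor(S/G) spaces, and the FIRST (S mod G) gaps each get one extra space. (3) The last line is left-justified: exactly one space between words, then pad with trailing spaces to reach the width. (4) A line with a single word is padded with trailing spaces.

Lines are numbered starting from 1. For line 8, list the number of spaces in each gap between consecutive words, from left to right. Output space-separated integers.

Line 1: ['letter', 'emerald'] (min_width=14, slack=4)
Line 2: ['have', 'valley'] (min_width=11, slack=7)
Line 3: ['network', 'bed', 'quick'] (min_width=17, slack=1)
Line 4: ['will', 'segment'] (min_width=12, slack=6)
Line 5: ['distance', 'lion'] (min_width=13, slack=5)
Line 6: ['white', 'understand'] (min_width=16, slack=2)
Line 7: ['sound', 'moon'] (min_width=10, slack=8)
Line 8: ['festival', 'who', 'brick'] (min_width=18, slack=0)
Line 9: ['up', 'gentle', 'open'] (min_width=14, slack=4)

Answer: 1 1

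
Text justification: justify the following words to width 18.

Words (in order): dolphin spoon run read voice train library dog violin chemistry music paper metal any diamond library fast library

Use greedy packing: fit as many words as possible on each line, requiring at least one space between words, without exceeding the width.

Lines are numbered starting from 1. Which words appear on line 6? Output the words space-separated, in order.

Line 1: ['dolphin', 'spoon', 'run'] (min_width=17, slack=1)
Line 2: ['read', 'voice', 'train'] (min_width=16, slack=2)
Line 3: ['library', 'dog', 'violin'] (min_width=18, slack=0)
Line 4: ['chemistry', 'music'] (min_width=15, slack=3)
Line 5: ['paper', 'metal', 'any'] (min_width=15, slack=3)
Line 6: ['diamond', 'library'] (min_width=15, slack=3)
Line 7: ['fast', 'library'] (min_width=12, slack=6)

Answer: diamond library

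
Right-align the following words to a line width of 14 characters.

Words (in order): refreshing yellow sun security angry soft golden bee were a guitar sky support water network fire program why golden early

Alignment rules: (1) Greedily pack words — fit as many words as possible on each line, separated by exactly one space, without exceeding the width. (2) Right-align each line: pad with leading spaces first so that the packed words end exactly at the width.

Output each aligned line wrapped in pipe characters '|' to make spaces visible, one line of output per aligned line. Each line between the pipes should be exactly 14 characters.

Answer: |    refreshing|
|    yellow sun|
|security angry|
|   soft golden|
|    bee were a|
|    guitar sky|
| support water|
|  network fire|
|   program why|
|  golden early|

Derivation:
Line 1: ['refreshing'] (min_width=10, slack=4)
Line 2: ['yellow', 'sun'] (min_width=10, slack=4)
Line 3: ['security', 'angry'] (min_width=14, slack=0)
Line 4: ['soft', 'golden'] (min_width=11, slack=3)
Line 5: ['bee', 'were', 'a'] (min_width=10, slack=4)
Line 6: ['guitar', 'sky'] (min_width=10, slack=4)
Line 7: ['support', 'water'] (min_width=13, slack=1)
Line 8: ['network', 'fire'] (min_width=12, slack=2)
Line 9: ['program', 'why'] (min_width=11, slack=3)
Line 10: ['golden', 'early'] (min_width=12, slack=2)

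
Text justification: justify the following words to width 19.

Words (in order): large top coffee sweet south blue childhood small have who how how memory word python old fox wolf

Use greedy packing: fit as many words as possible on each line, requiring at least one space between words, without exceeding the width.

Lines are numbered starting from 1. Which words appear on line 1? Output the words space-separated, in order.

Answer: large top coffee

Derivation:
Line 1: ['large', 'top', 'coffee'] (min_width=16, slack=3)
Line 2: ['sweet', 'south', 'blue'] (min_width=16, slack=3)
Line 3: ['childhood', 'small'] (min_width=15, slack=4)
Line 4: ['have', 'who', 'how', 'how'] (min_width=16, slack=3)
Line 5: ['memory', 'word', 'python'] (min_width=18, slack=1)
Line 6: ['old', 'fox', 'wolf'] (min_width=12, slack=7)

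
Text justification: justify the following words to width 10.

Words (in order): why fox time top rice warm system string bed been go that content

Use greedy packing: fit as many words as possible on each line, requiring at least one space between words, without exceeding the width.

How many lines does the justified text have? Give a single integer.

Answer: 8

Derivation:
Line 1: ['why', 'fox'] (min_width=7, slack=3)
Line 2: ['time', 'top'] (min_width=8, slack=2)
Line 3: ['rice', 'warm'] (min_width=9, slack=1)
Line 4: ['system'] (min_width=6, slack=4)
Line 5: ['string', 'bed'] (min_width=10, slack=0)
Line 6: ['been', 'go'] (min_width=7, slack=3)
Line 7: ['that'] (min_width=4, slack=6)
Line 8: ['content'] (min_width=7, slack=3)
Total lines: 8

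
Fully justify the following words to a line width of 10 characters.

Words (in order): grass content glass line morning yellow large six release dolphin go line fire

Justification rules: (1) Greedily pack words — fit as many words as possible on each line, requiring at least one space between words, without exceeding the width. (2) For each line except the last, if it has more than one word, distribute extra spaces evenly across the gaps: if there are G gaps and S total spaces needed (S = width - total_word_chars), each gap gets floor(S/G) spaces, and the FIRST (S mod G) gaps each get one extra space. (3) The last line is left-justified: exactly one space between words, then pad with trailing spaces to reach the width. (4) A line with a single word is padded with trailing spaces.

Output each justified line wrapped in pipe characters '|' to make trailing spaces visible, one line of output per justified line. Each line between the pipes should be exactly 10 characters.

Line 1: ['grass'] (min_width=5, slack=5)
Line 2: ['content'] (min_width=7, slack=3)
Line 3: ['glass', 'line'] (min_width=10, slack=0)
Line 4: ['morning'] (min_width=7, slack=3)
Line 5: ['yellow'] (min_width=6, slack=4)
Line 6: ['large', 'six'] (min_width=9, slack=1)
Line 7: ['release'] (min_width=7, slack=3)
Line 8: ['dolphin', 'go'] (min_width=10, slack=0)
Line 9: ['line', 'fire'] (min_width=9, slack=1)

Answer: |grass     |
|content   |
|glass line|
|morning   |
|yellow    |
|large  six|
|release   |
|dolphin go|
|line fire |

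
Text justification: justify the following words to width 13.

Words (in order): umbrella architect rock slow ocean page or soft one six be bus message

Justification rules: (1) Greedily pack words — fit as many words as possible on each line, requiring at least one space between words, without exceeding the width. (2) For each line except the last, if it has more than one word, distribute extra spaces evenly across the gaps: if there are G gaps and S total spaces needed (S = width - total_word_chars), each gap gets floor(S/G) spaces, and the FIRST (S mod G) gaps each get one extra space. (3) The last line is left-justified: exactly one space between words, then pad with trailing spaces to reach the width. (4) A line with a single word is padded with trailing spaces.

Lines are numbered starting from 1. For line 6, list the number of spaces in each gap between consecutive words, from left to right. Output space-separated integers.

Line 1: ['umbrella'] (min_width=8, slack=5)
Line 2: ['architect'] (min_width=9, slack=4)
Line 3: ['rock', 'slow'] (min_width=9, slack=4)
Line 4: ['ocean', 'page', 'or'] (min_width=13, slack=0)
Line 5: ['soft', 'one', 'six'] (min_width=12, slack=1)
Line 6: ['be', 'bus'] (min_width=6, slack=7)
Line 7: ['message'] (min_width=7, slack=6)

Answer: 8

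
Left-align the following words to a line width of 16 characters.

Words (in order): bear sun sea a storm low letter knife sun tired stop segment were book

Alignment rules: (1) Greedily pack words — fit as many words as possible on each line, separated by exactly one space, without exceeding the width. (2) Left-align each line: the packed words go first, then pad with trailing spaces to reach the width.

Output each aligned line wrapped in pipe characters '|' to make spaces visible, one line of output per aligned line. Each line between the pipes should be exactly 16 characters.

Answer: |bear sun sea a  |
|storm low letter|
|knife sun tired |
|stop segment    |
|were book       |

Derivation:
Line 1: ['bear', 'sun', 'sea', 'a'] (min_width=14, slack=2)
Line 2: ['storm', 'low', 'letter'] (min_width=16, slack=0)
Line 3: ['knife', 'sun', 'tired'] (min_width=15, slack=1)
Line 4: ['stop', 'segment'] (min_width=12, slack=4)
Line 5: ['were', 'book'] (min_width=9, slack=7)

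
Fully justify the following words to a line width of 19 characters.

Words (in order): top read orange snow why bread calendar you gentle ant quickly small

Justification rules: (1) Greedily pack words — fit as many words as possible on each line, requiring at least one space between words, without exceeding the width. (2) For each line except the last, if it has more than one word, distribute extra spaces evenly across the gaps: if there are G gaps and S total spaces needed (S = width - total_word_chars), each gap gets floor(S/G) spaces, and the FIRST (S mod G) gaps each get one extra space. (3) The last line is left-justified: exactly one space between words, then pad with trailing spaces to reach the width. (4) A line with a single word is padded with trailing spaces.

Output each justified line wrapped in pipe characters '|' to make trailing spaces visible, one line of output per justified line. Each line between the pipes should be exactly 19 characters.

Answer: |top   read   orange|
|snow    why   bread|
|calendar you gentle|
|ant quickly small  |

Derivation:
Line 1: ['top', 'read', 'orange'] (min_width=15, slack=4)
Line 2: ['snow', 'why', 'bread'] (min_width=14, slack=5)
Line 3: ['calendar', 'you', 'gentle'] (min_width=19, slack=0)
Line 4: ['ant', 'quickly', 'small'] (min_width=17, slack=2)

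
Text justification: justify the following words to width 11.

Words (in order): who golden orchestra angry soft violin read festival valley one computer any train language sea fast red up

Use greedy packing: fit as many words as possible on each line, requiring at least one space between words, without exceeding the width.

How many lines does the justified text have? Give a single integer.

Line 1: ['who', 'golden'] (min_width=10, slack=1)
Line 2: ['orchestra'] (min_width=9, slack=2)
Line 3: ['angry', 'soft'] (min_width=10, slack=1)
Line 4: ['violin', 'read'] (min_width=11, slack=0)
Line 5: ['festival'] (min_width=8, slack=3)
Line 6: ['valley', 'one'] (min_width=10, slack=1)
Line 7: ['computer'] (min_width=8, slack=3)
Line 8: ['any', 'train'] (min_width=9, slack=2)
Line 9: ['language'] (min_width=8, slack=3)
Line 10: ['sea', 'fast'] (min_width=8, slack=3)
Line 11: ['red', 'up'] (min_width=6, slack=5)
Total lines: 11

Answer: 11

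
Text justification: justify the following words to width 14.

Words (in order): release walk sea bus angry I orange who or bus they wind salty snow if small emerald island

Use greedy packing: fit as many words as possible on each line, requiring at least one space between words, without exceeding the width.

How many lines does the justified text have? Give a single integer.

Answer: 7

Derivation:
Line 1: ['release', 'walk'] (min_width=12, slack=2)
Line 2: ['sea', 'bus', 'angry'] (min_width=13, slack=1)
Line 3: ['I', 'orange', 'who'] (min_width=12, slack=2)
Line 4: ['or', 'bus', 'they'] (min_width=11, slack=3)
Line 5: ['wind', 'salty'] (min_width=10, slack=4)
Line 6: ['snow', 'if', 'small'] (min_width=13, slack=1)
Line 7: ['emerald', 'island'] (min_width=14, slack=0)
Total lines: 7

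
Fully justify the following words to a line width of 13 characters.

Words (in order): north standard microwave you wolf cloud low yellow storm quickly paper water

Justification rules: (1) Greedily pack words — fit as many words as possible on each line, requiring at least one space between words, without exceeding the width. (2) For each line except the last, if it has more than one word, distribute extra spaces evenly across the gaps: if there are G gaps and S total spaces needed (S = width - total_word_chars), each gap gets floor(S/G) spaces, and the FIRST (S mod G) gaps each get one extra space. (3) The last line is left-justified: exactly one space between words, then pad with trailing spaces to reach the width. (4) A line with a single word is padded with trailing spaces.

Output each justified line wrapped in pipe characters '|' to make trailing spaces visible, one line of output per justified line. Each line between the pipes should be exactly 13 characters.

Answer: |north        |
|standard     |
|microwave you|
|wolf    cloud|
|low    yellow|
|storm quickly|
|paper water  |

Derivation:
Line 1: ['north'] (min_width=5, slack=8)
Line 2: ['standard'] (min_width=8, slack=5)
Line 3: ['microwave', 'you'] (min_width=13, slack=0)
Line 4: ['wolf', 'cloud'] (min_width=10, slack=3)
Line 5: ['low', 'yellow'] (min_width=10, slack=3)
Line 6: ['storm', 'quickly'] (min_width=13, slack=0)
Line 7: ['paper', 'water'] (min_width=11, slack=2)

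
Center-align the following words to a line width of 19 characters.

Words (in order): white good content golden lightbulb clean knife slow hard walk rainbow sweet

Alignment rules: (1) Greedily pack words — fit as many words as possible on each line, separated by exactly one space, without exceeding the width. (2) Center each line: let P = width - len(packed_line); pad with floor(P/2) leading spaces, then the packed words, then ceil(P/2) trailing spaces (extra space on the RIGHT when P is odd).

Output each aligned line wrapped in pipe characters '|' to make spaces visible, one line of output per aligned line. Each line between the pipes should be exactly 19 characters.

Answer: |white good content |
| golden lightbulb  |
| clean knife slow  |
| hard walk rainbow |
|       sweet       |

Derivation:
Line 1: ['white', 'good', 'content'] (min_width=18, slack=1)
Line 2: ['golden', 'lightbulb'] (min_width=16, slack=3)
Line 3: ['clean', 'knife', 'slow'] (min_width=16, slack=3)
Line 4: ['hard', 'walk', 'rainbow'] (min_width=17, slack=2)
Line 5: ['sweet'] (min_width=5, slack=14)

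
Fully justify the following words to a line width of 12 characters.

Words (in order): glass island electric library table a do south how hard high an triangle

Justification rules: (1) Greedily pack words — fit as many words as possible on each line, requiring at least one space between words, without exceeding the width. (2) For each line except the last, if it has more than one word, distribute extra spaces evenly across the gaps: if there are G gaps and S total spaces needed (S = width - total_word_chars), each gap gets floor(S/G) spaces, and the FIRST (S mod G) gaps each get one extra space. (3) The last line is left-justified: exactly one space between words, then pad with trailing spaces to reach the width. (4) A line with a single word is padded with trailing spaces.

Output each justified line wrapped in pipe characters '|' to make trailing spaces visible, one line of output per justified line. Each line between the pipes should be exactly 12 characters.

Line 1: ['glass', 'island'] (min_width=12, slack=0)
Line 2: ['electric'] (min_width=8, slack=4)
Line 3: ['library'] (min_width=7, slack=5)
Line 4: ['table', 'a', 'do'] (min_width=10, slack=2)
Line 5: ['south', 'how'] (min_width=9, slack=3)
Line 6: ['hard', 'high', 'an'] (min_width=12, slack=0)
Line 7: ['triangle'] (min_width=8, slack=4)

Answer: |glass island|
|electric    |
|library     |
|table  a  do|
|south    how|
|hard high an|
|triangle    |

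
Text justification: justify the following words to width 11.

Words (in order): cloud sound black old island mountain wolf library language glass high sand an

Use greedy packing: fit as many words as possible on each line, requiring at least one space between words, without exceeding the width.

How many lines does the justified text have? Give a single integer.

Answer: 9

Derivation:
Line 1: ['cloud', 'sound'] (min_width=11, slack=0)
Line 2: ['black', 'old'] (min_width=9, slack=2)
Line 3: ['island'] (min_width=6, slack=5)
Line 4: ['mountain'] (min_width=8, slack=3)
Line 5: ['wolf'] (min_width=4, slack=7)
Line 6: ['library'] (min_width=7, slack=4)
Line 7: ['language'] (min_width=8, slack=3)
Line 8: ['glass', 'high'] (min_width=10, slack=1)
Line 9: ['sand', 'an'] (min_width=7, slack=4)
Total lines: 9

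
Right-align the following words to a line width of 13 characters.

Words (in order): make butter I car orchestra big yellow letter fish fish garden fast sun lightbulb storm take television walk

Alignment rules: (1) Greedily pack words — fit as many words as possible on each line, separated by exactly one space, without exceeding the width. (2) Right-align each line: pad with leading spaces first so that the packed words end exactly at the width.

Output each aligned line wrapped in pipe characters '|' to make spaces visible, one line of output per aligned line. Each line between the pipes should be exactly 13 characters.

Line 1: ['make', 'butter', 'I'] (min_width=13, slack=0)
Line 2: ['car', 'orchestra'] (min_width=13, slack=0)
Line 3: ['big', 'yellow'] (min_width=10, slack=3)
Line 4: ['letter', 'fish'] (min_width=11, slack=2)
Line 5: ['fish', 'garden'] (min_width=11, slack=2)
Line 6: ['fast', 'sun'] (min_width=8, slack=5)
Line 7: ['lightbulb'] (min_width=9, slack=4)
Line 8: ['storm', 'take'] (min_width=10, slack=3)
Line 9: ['television'] (min_width=10, slack=3)
Line 10: ['walk'] (min_width=4, slack=9)

Answer: |make butter I|
|car orchestra|
|   big yellow|
|  letter fish|
|  fish garden|
|     fast sun|
|    lightbulb|
|   storm take|
|   television|
|         walk|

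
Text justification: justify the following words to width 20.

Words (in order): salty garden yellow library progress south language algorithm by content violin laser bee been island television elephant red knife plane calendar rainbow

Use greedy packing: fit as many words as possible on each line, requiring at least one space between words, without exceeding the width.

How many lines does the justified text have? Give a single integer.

Answer: 9

Derivation:
Line 1: ['salty', 'garden', 'yellow'] (min_width=19, slack=1)
Line 2: ['library', 'progress'] (min_width=16, slack=4)
Line 3: ['south', 'language'] (min_width=14, slack=6)
Line 4: ['algorithm', 'by', 'content'] (min_width=20, slack=0)
Line 5: ['violin', 'laser', 'bee'] (min_width=16, slack=4)
Line 6: ['been', 'island'] (min_width=11, slack=9)
Line 7: ['television', 'elephant'] (min_width=19, slack=1)
Line 8: ['red', 'knife', 'plane'] (min_width=15, slack=5)
Line 9: ['calendar', 'rainbow'] (min_width=16, slack=4)
Total lines: 9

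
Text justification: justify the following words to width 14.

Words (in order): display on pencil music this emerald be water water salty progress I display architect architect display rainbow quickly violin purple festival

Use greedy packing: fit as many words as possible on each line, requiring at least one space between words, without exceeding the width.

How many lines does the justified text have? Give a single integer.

Answer: 13

Derivation:
Line 1: ['display', 'on'] (min_width=10, slack=4)
Line 2: ['pencil', 'music'] (min_width=12, slack=2)
Line 3: ['this', 'emerald'] (min_width=12, slack=2)
Line 4: ['be', 'water', 'water'] (min_width=14, slack=0)
Line 5: ['salty', 'progress'] (min_width=14, slack=0)
Line 6: ['I', 'display'] (min_width=9, slack=5)
Line 7: ['architect'] (min_width=9, slack=5)
Line 8: ['architect'] (min_width=9, slack=5)
Line 9: ['display'] (min_width=7, slack=7)
Line 10: ['rainbow'] (min_width=7, slack=7)
Line 11: ['quickly', 'violin'] (min_width=14, slack=0)
Line 12: ['purple'] (min_width=6, slack=8)
Line 13: ['festival'] (min_width=8, slack=6)
Total lines: 13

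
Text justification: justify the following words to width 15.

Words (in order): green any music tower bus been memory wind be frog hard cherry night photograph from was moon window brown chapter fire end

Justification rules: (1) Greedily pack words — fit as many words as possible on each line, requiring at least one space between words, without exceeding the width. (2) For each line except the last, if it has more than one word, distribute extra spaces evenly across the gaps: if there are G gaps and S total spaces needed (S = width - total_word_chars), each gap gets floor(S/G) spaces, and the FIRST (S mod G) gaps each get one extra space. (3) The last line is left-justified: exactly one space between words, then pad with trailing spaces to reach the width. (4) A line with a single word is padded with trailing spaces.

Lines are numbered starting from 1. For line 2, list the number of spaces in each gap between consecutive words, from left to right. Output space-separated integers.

Answer: 2 1

Derivation:
Line 1: ['green', 'any', 'music'] (min_width=15, slack=0)
Line 2: ['tower', 'bus', 'been'] (min_width=14, slack=1)
Line 3: ['memory', 'wind', 'be'] (min_width=14, slack=1)
Line 4: ['frog', 'hard'] (min_width=9, slack=6)
Line 5: ['cherry', 'night'] (min_width=12, slack=3)
Line 6: ['photograph', 'from'] (min_width=15, slack=0)
Line 7: ['was', 'moon', 'window'] (min_width=15, slack=0)
Line 8: ['brown', 'chapter'] (min_width=13, slack=2)
Line 9: ['fire', 'end'] (min_width=8, slack=7)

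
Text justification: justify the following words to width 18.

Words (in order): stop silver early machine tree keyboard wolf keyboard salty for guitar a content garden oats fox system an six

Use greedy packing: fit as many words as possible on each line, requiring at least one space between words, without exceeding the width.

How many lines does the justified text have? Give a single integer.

Answer: 7

Derivation:
Line 1: ['stop', 'silver', 'early'] (min_width=17, slack=1)
Line 2: ['machine', 'tree'] (min_width=12, slack=6)
Line 3: ['keyboard', 'wolf'] (min_width=13, slack=5)
Line 4: ['keyboard', 'salty', 'for'] (min_width=18, slack=0)
Line 5: ['guitar', 'a', 'content'] (min_width=16, slack=2)
Line 6: ['garden', 'oats', 'fox'] (min_width=15, slack=3)
Line 7: ['system', 'an', 'six'] (min_width=13, slack=5)
Total lines: 7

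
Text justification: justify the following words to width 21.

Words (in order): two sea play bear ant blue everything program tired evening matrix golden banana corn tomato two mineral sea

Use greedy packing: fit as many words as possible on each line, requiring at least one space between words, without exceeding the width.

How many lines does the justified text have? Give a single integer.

Line 1: ['two', 'sea', 'play', 'bear', 'ant'] (min_width=21, slack=0)
Line 2: ['blue', 'everything'] (min_width=15, slack=6)
Line 3: ['program', 'tired', 'evening'] (min_width=21, slack=0)
Line 4: ['matrix', 'golden', 'banana'] (min_width=20, slack=1)
Line 5: ['corn', 'tomato', 'two'] (min_width=15, slack=6)
Line 6: ['mineral', 'sea'] (min_width=11, slack=10)
Total lines: 6

Answer: 6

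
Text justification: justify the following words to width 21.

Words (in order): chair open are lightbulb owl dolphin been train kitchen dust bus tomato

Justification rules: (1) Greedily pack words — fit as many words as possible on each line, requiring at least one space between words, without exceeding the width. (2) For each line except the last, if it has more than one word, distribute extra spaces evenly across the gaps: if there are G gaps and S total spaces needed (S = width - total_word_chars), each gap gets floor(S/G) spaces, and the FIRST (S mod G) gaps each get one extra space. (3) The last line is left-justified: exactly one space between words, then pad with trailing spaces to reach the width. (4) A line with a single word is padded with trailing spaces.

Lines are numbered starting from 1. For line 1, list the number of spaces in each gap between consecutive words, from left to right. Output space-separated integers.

Line 1: ['chair', 'open', 'are'] (min_width=14, slack=7)
Line 2: ['lightbulb', 'owl', 'dolphin'] (min_width=21, slack=0)
Line 3: ['been', 'train', 'kitchen'] (min_width=18, slack=3)
Line 4: ['dust', 'bus', 'tomato'] (min_width=15, slack=6)

Answer: 5 4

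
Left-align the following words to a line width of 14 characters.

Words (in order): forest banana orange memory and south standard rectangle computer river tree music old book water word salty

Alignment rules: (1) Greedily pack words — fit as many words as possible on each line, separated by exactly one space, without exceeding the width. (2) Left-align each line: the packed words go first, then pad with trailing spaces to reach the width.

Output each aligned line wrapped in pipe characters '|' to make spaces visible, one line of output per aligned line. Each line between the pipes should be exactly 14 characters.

Line 1: ['forest', 'banana'] (min_width=13, slack=1)
Line 2: ['orange', 'memory'] (min_width=13, slack=1)
Line 3: ['and', 'south'] (min_width=9, slack=5)
Line 4: ['standard'] (min_width=8, slack=6)
Line 5: ['rectangle'] (min_width=9, slack=5)
Line 6: ['computer', 'river'] (min_width=14, slack=0)
Line 7: ['tree', 'music', 'old'] (min_width=14, slack=0)
Line 8: ['book', 'water'] (min_width=10, slack=4)
Line 9: ['word', 'salty'] (min_width=10, slack=4)

Answer: |forest banana |
|orange memory |
|and south     |
|standard      |
|rectangle     |
|computer river|
|tree music old|
|book water    |
|word salty    |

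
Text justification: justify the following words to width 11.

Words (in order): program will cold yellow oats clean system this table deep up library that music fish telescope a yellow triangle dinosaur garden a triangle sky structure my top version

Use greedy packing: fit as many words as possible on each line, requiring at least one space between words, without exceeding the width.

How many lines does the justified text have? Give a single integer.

Line 1: ['program'] (min_width=7, slack=4)
Line 2: ['will', 'cold'] (min_width=9, slack=2)
Line 3: ['yellow', 'oats'] (min_width=11, slack=0)
Line 4: ['clean'] (min_width=5, slack=6)
Line 5: ['system', 'this'] (min_width=11, slack=0)
Line 6: ['table', 'deep'] (min_width=10, slack=1)
Line 7: ['up', 'library'] (min_width=10, slack=1)
Line 8: ['that', 'music'] (min_width=10, slack=1)
Line 9: ['fish'] (min_width=4, slack=7)
Line 10: ['telescope', 'a'] (min_width=11, slack=0)
Line 11: ['yellow'] (min_width=6, slack=5)
Line 12: ['triangle'] (min_width=8, slack=3)
Line 13: ['dinosaur'] (min_width=8, slack=3)
Line 14: ['garden', 'a'] (min_width=8, slack=3)
Line 15: ['triangle'] (min_width=8, slack=3)
Line 16: ['sky'] (min_width=3, slack=8)
Line 17: ['structure'] (min_width=9, slack=2)
Line 18: ['my', 'top'] (min_width=6, slack=5)
Line 19: ['version'] (min_width=7, slack=4)
Total lines: 19

Answer: 19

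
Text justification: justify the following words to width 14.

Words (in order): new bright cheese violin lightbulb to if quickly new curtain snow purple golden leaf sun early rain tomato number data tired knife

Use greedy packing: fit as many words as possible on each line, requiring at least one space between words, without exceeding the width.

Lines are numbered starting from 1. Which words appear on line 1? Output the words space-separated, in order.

Answer: new bright

Derivation:
Line 1: ['new', 'bright'] (min_width=10, slack=4)
Line 2: ['cheese', 'violin'] (min_width=13, slack=1)
Line 3: ['lightbulb', 'to'] (min_width=12, slack=2)
Line 4: ['if', 'quickly', 'new'] (min_width=14, slack=0)
Line 5: ['curtain', 'snow'] (min_width=12, slack=2)
Line 6: ['purple', 'golden'] (min_width=13, slack=1)
Line 7: ['leaf', 'sun', 'early'] (min_width=14, slack=0)
Line 8: ['rain', 'tomato'] (min_width=11, slack=3)
Line 9: ['number', 'data'] (min_width=11, slack=3)
Line 10: ['tired', 'knife'] (min_width=11, slack=3)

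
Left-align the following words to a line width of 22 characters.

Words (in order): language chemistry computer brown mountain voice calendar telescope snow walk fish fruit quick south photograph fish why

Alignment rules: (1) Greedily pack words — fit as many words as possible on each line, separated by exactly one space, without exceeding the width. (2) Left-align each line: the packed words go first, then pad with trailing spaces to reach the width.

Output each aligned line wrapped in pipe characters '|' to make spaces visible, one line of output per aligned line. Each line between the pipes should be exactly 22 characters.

Answer: |language chemistry    |
|computer brown        |
|mountain voice        |
|calendar telescope    |
|snow walk fish fruit  |
|quick south photograph|
|fish why              |

Derivation:
Line 1: ['language', 'chemistry'] (min_width=18, slack=4)
Line 2: ['computer', 'brown'] (min_width=14, slack=8)
Line 3: ['mountain', 'voice'] (min_width=14, slack=8)
Line 4: ['calendar', 'telescope'] (min_width=18, slack=4)
Line 5: ['snow', 'walk', 'fish', 'fruit'] (min_width=20, slack=2)
Line 6: ['quick', 'south', 'photograph'] (min_width=22, slack=0)
Line 7: ['fish', 'why'] (min_width=8, slack=14)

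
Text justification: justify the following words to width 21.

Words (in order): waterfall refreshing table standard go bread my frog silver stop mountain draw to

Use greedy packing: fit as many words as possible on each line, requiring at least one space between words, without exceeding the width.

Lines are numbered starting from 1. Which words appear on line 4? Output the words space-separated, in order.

Answer: stop mountain draw to

Derivation:
Line 1: ['waterfall', 'refreshing'] (min_width=20, slack=1)
Line 2: ['table', 'standard', 'go'] (min_width=17, slack=4)
Line 3: ['bread', 'my', 'frog', 'silver'] (min_width=20, slack=1)
Line 4: ['stop', 'mountain', 'draw', 'to'] (min_width=21, slack=0)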